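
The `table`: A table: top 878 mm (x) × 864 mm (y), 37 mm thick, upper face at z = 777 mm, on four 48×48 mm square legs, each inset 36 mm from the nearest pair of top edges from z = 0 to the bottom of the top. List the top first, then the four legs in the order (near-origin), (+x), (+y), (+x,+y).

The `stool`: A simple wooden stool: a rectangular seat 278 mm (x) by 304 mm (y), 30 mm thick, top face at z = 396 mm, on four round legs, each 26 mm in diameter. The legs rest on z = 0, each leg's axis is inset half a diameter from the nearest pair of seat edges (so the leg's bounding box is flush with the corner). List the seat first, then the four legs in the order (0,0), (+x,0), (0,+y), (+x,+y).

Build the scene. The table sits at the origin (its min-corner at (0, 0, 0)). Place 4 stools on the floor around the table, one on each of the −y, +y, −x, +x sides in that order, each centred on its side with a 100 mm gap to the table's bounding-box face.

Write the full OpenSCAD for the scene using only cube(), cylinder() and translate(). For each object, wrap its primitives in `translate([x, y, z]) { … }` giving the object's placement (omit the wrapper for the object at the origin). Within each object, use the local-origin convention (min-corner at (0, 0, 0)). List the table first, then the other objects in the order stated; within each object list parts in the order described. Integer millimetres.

translate([0, 0, 740]) cube([878, 864, 37]);
translate([36, 36, 0]) cube([48, 48, 740]);
translate([794, 36, 0]) cube([48, 48, 740]);
translate([36, 780, 0]) cube([48, 48, 740]);
translate([794, 780, 0]) cube([48, 48, 740]);
translate([300, -404, 0]) {
  translate([0, 0, 366]) cube([278, 304, 30]);
  translate([13, 13, 0]) cylinder(h = 366, r = 13);
  translate([265, 13, 0]) cylinder(h = 366, r = 13);
  translate([13, 291, 0]) cylinder(h = 366, r = 13);
  translate([265, 291, 0]) cylinder(h = 366, r = 13);
}
translate([300, 964, 0]) {
  translate([0, 0, 366]) cube([278, 304, 30]);
  translate([13, 13, 0]) cylinder(h = 366, r = 13);
  translate([265, 13, 0]) cylinder(h = 366, r = 13);
  translate([13, 291, 0]) cylinder(h = 366, r = 13);
  translate([265, 291, 0]) cylinder(h = 366, r = 13);
}
translate([-378, 280, 0]) {
  translate([0, 0, 366]) cube([278, 304, 30]);
  translate([13, 13, 0]) cylinder(h = 366, r = 13);
  translate([265, 13, 0]) cylinder(h = 366, r = 13);
  translate([13, 291, 0]) cylinder(h = 366, r = 13);
  translate([265, 291, 0]) cylinder(h = 366, r = 13);
}
translate([978, 280, 0]) {
  translate([0, 0, 366]) cube([278, 304, 30]);
  translate([13, 13, 0]) cylinder(h = 366, r = 13);
  translate([265, 13, 0]) cylinder(h = 366, r = 13);
  translate([13, 291, 0]) cylinder(h = 366, r = 13);
  translate([265, 291, 0]) cylinder(h = 366, r = 13);
}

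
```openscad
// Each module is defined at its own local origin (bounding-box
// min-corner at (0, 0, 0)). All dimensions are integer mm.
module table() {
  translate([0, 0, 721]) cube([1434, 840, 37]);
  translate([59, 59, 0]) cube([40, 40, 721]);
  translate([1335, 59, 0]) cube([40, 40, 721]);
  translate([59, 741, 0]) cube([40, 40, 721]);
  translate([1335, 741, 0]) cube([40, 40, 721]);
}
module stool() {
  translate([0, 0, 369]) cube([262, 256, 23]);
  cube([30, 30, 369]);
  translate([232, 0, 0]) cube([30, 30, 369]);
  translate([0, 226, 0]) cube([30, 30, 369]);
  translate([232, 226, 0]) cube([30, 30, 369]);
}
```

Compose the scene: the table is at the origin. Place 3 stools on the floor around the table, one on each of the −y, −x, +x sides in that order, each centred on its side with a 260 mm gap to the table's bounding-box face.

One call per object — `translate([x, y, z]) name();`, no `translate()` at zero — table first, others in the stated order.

table();
translate([586, -516, 0]) stool();
translate([-522, 292, 0]) stool();
translate([1694, 292, 0]) stool();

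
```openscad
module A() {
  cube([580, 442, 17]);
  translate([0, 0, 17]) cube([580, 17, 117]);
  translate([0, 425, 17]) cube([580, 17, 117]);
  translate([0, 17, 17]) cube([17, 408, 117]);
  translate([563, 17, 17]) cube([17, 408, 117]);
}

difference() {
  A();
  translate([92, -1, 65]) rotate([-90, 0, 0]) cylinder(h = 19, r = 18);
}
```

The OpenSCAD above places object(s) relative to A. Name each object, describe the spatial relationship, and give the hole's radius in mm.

A is an open box. The open box has a circular hole through its front wall. The hole's radius is 18 mm.

The subtracted cylinder has r = 18 mm.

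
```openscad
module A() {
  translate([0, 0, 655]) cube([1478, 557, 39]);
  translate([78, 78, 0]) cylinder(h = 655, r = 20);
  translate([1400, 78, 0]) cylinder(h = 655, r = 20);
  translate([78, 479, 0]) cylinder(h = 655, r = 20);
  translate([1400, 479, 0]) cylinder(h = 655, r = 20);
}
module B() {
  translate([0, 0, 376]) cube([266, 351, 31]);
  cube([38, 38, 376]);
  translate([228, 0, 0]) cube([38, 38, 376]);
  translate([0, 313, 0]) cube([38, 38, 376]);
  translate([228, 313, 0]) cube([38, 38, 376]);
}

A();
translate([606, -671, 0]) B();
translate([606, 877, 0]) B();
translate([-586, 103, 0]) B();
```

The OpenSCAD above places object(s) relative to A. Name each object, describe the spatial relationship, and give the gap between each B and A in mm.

A is a table. B is a stool. Three stools sit around the table at the −y, +y, −x sides. The gap between each stool and the table is 320 mm.

Each stool's nearest face is 320 mm from the table's bounding box.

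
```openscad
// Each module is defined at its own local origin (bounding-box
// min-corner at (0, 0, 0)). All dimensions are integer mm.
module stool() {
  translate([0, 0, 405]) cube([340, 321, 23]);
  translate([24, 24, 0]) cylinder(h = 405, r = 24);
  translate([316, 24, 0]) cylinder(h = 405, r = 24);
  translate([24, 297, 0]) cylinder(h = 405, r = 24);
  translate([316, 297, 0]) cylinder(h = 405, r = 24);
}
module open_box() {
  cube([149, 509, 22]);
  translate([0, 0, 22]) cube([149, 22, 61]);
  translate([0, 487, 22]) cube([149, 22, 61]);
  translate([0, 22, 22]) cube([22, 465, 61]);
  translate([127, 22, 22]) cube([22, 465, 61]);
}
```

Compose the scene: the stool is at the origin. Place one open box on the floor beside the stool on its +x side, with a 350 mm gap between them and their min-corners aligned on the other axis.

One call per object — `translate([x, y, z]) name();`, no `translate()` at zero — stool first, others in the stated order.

stool();
translate([690, 0, 0]) open_box();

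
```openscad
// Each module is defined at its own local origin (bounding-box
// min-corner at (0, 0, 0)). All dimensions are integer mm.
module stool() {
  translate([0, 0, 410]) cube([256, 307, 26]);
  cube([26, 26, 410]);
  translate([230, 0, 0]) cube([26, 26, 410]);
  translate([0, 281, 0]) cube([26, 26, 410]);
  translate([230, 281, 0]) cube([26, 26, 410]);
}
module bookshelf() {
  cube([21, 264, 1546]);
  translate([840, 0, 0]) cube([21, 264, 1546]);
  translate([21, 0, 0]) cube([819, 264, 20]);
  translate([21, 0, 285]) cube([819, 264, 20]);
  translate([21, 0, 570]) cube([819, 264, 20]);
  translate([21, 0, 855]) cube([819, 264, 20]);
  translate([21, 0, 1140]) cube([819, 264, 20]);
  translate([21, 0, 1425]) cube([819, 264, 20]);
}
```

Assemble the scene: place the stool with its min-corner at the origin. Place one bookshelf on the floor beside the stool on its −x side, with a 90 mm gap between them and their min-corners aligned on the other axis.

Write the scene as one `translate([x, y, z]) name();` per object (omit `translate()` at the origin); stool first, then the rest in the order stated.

stool();
translate([-951, 0, 0]) bookshelf();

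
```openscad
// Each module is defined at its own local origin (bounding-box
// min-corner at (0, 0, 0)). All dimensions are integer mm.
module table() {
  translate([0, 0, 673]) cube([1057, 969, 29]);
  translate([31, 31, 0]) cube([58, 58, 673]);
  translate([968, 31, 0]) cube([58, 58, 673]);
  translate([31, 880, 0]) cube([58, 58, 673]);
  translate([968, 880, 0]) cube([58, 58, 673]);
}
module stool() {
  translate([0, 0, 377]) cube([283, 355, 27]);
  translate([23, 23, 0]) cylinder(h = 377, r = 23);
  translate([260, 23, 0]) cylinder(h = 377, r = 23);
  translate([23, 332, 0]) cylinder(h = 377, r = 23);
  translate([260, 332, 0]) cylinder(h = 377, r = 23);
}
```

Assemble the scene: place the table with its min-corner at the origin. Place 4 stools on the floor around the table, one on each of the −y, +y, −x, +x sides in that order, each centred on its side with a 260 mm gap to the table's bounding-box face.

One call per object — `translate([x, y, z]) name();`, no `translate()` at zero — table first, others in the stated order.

table();
translate([387, -615, 0]) stool();
translate([387, 1229, 0]) stool();
translate([-543, 307, 0]) stool();
translate([1317, 307, 0]) stool();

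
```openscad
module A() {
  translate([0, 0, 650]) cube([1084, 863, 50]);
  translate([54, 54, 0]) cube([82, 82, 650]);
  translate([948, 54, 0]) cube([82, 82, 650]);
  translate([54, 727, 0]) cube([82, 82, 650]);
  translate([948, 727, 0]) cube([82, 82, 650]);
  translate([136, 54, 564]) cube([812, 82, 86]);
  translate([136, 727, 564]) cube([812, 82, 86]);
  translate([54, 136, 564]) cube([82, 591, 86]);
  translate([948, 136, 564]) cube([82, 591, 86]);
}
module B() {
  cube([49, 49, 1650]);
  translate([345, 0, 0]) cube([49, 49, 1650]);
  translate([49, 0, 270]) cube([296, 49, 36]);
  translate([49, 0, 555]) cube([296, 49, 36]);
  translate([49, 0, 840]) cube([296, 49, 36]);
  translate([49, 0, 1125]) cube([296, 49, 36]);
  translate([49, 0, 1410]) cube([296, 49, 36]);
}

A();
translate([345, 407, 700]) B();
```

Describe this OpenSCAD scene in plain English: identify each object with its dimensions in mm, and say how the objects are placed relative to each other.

A is a table: top 1084 mm (x) × 863 mm (y), 50 mm thick, upper face at z = 700 mm, on four 82×82 mm square legs, each inset 54 mm from the nearest pair of top edges, running from z = 0 to the bottom of the top. Four apron rails, 82 mm thick and 86 mm tall, run between adjacent legs with their top edges flush with the underside of the top and their outer faces flush with the legs' outer faces.

B is a wooden ladder with two side rails of 49×49 mm section and 1650 mm height, set 394 mm apart overall. Between them run 5 rectangular rungs (49 mm deep, 36 mm thick), front faces flush with the rails' −y face. The bottom of the first rung is 270 mm above the floor and each subsequent rung is 285 mm higher than the one below.

The ladder is on top of the table, centred.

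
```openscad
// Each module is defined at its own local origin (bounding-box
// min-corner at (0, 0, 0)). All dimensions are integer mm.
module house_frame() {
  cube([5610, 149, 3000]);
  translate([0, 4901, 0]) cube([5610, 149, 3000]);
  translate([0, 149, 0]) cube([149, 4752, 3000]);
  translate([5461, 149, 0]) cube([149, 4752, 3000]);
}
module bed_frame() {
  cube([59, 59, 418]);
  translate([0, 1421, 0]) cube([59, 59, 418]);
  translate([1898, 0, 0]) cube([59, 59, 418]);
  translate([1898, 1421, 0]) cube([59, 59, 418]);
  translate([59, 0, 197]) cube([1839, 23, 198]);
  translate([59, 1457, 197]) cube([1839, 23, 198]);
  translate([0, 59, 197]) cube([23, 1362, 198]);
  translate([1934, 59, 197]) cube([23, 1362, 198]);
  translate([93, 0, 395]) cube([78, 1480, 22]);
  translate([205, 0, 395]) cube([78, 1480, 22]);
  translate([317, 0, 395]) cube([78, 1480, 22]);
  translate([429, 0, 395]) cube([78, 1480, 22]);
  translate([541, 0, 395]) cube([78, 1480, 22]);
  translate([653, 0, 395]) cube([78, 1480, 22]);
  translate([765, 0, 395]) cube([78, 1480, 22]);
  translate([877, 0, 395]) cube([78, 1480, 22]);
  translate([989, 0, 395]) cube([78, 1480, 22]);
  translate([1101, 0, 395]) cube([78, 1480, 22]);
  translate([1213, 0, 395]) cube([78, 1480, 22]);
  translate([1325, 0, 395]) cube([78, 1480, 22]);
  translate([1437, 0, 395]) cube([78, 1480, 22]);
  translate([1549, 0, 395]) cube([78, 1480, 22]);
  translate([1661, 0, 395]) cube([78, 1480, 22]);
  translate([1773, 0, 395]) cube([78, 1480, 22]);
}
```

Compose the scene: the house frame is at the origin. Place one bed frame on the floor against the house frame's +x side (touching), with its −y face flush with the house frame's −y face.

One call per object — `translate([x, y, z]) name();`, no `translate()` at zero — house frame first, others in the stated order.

house_frame();
translate([5610, 0, 0]) bed_frame();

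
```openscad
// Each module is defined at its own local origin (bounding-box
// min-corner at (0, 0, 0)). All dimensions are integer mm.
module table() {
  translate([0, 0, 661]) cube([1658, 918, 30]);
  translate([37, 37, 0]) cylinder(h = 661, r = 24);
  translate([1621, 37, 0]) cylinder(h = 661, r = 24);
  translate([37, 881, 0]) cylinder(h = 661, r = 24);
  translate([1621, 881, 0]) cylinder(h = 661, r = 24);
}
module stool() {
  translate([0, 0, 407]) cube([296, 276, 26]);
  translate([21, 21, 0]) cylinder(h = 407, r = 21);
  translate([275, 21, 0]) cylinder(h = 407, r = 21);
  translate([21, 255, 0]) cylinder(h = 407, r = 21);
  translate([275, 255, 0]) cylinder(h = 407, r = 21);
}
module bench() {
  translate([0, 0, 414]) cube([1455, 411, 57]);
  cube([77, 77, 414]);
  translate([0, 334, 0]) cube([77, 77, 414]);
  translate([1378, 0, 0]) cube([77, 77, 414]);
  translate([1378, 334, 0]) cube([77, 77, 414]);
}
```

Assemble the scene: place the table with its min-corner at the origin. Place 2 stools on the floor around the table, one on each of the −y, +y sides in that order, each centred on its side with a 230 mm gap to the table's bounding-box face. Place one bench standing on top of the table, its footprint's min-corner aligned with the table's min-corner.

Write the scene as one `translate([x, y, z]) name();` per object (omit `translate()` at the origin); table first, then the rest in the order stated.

table();
translate([681, -506, 0]) stool();
translate([681, 1148, 0]) stool();
translate([0, 0, 691]) bench();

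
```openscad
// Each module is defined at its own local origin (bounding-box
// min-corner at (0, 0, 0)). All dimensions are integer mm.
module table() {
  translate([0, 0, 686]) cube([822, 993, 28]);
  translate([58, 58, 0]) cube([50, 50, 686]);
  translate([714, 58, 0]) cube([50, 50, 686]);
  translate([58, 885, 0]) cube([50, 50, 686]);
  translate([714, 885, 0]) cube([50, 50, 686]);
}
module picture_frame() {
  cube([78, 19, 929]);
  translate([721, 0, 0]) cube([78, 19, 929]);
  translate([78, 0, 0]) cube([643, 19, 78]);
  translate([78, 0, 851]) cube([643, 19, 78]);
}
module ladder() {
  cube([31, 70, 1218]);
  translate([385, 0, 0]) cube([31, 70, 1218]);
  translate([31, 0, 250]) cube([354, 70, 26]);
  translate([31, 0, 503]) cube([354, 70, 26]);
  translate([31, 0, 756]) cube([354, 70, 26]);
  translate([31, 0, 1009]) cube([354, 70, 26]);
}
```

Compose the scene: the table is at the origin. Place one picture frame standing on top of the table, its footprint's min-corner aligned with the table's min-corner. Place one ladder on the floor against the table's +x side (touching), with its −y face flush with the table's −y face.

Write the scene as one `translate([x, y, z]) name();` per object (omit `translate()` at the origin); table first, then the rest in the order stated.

table();
translate([0, 0, 714]) picture_frame();
translate([822, 0, 0]) ladder();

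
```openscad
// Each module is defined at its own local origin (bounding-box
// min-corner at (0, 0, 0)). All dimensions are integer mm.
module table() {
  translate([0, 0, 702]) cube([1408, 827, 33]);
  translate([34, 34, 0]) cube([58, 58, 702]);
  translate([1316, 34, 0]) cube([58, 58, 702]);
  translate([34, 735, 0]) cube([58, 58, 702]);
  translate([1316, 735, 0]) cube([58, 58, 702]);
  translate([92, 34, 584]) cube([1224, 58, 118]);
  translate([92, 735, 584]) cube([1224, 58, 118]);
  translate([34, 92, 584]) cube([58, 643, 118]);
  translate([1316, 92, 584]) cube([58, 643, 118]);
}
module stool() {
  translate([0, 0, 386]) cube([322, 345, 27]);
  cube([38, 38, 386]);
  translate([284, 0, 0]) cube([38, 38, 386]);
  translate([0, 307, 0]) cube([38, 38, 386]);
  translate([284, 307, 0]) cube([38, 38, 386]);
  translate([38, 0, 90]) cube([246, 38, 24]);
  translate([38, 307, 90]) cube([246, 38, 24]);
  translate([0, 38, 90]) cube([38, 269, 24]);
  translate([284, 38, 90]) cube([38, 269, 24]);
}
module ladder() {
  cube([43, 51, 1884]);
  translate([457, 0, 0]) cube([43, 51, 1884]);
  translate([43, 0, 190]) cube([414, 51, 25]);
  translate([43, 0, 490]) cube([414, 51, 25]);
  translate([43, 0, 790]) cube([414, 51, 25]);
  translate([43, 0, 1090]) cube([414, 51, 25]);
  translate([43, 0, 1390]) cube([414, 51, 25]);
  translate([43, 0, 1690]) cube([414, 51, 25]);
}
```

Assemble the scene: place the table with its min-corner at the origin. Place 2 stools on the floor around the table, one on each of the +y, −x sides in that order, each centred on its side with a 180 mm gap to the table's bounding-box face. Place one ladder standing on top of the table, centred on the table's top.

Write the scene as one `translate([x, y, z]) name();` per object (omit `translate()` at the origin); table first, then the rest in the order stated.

table();
translate([543, 1007, 0]) stool();
translate([-502, 241, 0]) stool();
translate([454, 388, 735]) ladder();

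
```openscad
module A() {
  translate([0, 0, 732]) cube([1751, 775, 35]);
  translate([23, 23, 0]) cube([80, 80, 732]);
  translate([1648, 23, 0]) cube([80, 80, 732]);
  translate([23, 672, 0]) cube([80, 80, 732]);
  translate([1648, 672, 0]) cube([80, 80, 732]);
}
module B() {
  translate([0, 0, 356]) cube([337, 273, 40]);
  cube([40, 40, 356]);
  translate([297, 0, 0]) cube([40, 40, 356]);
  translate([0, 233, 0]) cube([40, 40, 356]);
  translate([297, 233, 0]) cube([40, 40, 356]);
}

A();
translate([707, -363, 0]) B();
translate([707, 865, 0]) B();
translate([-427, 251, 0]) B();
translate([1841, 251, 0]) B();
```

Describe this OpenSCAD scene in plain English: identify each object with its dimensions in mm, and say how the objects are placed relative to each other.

A is a table: top 1751 mm (x) × 775 mm (y), 35 mm thick, upper face at z = 767 mm, on four 80×80 mm square legs, each inset 23 mm from the nearest pair of top edges, running from z = 0 to the bottom of the top.

B is a four-legged stool. The seat is 337×273 mm, 40 mm thick, top at z = 396 mm. It stands on four square legs, each 40×40 mm in cross-section, from z = 0 to the seat underside, each flush with a corner of the seat.

Four stools sit around the table at the −y, +y, −x, +x sides.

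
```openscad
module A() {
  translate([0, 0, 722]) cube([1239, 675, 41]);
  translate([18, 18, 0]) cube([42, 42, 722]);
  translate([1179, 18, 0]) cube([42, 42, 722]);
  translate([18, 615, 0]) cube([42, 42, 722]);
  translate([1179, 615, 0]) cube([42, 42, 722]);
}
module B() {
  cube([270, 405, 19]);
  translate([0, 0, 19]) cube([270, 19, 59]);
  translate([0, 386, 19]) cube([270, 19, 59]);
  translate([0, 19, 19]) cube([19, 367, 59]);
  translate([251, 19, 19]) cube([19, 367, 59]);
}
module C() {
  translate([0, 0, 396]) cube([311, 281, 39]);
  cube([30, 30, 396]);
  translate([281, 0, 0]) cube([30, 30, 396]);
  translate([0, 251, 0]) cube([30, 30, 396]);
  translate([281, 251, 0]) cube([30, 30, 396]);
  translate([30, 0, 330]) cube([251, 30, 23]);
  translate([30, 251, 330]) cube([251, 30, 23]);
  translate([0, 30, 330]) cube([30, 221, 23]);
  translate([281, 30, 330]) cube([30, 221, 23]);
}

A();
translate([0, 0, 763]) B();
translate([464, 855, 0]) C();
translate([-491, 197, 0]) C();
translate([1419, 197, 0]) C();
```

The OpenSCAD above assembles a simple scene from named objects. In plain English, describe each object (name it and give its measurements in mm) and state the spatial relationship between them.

A is a table with a 1239×675 mm rectangular top, 41 mm thick, top surface at z = 763 mm, supported by four 42×42 mm square legs, each inset 18 mm from the nearest pair of top edges, running from the floor.

B is an open-topped rectangular box: outside dimensions 270×405×78 mm, with a uniform wall and base thickness of 19 mm. The base is a full 270×405 slab on the floor; four walls sit on top of the base. The front and back walls (the −y and +y sides) span the full width; the two side walls fit between them.

C is a simple wooden stool: a rectangular seat 311 mm (x) by 281 mm (y), 39 mm thick, top face at z = 435 mm, on four square legs, each 30×30 mm in cross-section. The legs rest on z = 0, each flush with a corner of the seat. Four stretchers, 30 mm wide and 23 mm tall, connect adjacent legs with their undersides at z = 330 mm, each running between the inner faces of the legs it joins and aligned with the legs' outer faces on the other axis.

The open box is on top of the table. Three stools sit around the table at the +y, −x, +x sides.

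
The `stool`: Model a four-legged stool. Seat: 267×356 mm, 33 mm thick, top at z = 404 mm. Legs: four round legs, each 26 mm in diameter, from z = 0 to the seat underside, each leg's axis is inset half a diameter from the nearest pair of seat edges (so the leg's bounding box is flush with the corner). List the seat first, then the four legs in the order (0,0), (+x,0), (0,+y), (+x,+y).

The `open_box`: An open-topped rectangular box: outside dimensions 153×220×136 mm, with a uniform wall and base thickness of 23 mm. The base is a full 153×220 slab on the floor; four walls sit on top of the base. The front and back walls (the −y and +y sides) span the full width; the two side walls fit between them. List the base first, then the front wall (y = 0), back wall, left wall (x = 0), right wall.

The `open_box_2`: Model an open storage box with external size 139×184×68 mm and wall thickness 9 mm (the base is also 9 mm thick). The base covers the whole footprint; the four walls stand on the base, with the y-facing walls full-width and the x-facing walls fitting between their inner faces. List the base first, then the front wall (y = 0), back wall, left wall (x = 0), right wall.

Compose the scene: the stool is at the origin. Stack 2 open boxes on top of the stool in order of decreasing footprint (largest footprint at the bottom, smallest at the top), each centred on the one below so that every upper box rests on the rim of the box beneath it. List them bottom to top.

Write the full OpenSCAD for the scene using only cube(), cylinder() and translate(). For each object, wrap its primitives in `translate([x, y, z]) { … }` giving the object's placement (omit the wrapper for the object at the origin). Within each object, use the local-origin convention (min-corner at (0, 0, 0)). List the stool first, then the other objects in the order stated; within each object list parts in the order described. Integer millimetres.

translate([0, 0, 371]) cube([267, 356, 33]);
translate([13, 13, 0]) cylinder(h = 371, r = 13);
translate([254, 13, 0]) cylinder(h = 371, r = 13);
translate([13, 343, 0]) cylinder(h = 371, r = 13);
translate([254, 343, 0]) cylinder(h = 371, r = 13);
translate([57, 68, 404]) {
  cube([153, 220, 23]);
  translate([0, 0, 23]) cube([153, 23, 113]);
  translate([0, 197, 23]) cube([153, 23, 113]);
  translate([0, 23, 23]) cube([23, 174, 113]);
  translate([130, 23, 23]) cube([23, 174, 113]);
}
translate([64, 86, 540]) {
  cube([139, 184, 9]);
  translate([0, 0, 9]) cube([139, 9, 59]);
  translate([0, 175, 9]) cube([139, 9, 59]);
  translate([0, 9, 9]) cube([9, 166, 59]);
  translate([130, 9, 9]) cube([9, 166, 59]);
}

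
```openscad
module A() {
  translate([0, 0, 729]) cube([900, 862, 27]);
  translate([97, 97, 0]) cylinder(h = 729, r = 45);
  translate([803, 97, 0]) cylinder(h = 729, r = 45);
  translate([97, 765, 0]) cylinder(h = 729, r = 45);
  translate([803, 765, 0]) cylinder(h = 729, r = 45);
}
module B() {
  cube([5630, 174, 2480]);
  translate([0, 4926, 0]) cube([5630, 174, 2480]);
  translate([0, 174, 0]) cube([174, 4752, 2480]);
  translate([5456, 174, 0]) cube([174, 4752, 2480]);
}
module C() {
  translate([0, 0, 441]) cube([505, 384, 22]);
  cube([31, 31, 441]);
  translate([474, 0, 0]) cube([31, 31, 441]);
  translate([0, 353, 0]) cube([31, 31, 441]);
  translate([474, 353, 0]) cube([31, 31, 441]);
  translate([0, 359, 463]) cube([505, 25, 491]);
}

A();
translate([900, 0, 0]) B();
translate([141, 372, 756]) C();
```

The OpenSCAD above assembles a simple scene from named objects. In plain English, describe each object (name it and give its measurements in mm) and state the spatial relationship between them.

A is a rectangular dining table. The top is 900×862×27 mm with its upper surface at z = 756 mm. It stands on four round legs of 90 mm diameter, each leg's bounding box inset 52 mm from the nearest pair of top edges, running from the floor to the underside of the top.

B is the wall frame of a small rectangular building: four walls, each 2480 mm tall and 174 mm thick, enclosing a footprint 5630 mm (x) by 5100 mm (y) outside-to-outside, with no floor or roof. The front and back walls (the −y and +y sides) span the full width; the two side walls fit between them.

C is a chair. The seat is a 505×384×22 mm slab with its top at z = 463 mm, on four 31×31 mm corner legs (flush with the seat edges, standing on z = 0). A flat backrest 25 mm thick, 491 mm tall, spans the full seat width and rises from the seat top along its +y edge, rear face flush with the rear of the seat.

The house frame is against the table's +x side, with their −y faces flush. The chair is on top of the table.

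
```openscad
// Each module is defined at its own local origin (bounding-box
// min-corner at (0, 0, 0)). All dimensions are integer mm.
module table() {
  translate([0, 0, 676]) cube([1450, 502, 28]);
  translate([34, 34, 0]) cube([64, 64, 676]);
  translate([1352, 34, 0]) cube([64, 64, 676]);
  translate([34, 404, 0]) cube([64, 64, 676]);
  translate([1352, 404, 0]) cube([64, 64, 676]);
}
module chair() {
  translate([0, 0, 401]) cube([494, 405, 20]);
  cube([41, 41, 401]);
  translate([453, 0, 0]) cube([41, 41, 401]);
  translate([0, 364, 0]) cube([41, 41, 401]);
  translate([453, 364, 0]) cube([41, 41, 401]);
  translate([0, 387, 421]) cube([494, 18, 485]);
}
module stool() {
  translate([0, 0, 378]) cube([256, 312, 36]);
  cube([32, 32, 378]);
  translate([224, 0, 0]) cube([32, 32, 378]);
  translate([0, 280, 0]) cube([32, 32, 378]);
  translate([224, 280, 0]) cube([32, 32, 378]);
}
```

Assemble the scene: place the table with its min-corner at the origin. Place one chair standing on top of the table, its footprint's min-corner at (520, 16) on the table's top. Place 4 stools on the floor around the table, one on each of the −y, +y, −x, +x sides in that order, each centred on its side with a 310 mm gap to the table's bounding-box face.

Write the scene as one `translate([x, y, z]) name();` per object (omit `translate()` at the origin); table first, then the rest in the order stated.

table();
translate([520, 16, 704]) chair();
translate([597, -622, 0]) stool();
translate([597, 812, 0]) stool();
translate([-566, 95, 0]) stool();
translate([1760, 95, 0]) stool();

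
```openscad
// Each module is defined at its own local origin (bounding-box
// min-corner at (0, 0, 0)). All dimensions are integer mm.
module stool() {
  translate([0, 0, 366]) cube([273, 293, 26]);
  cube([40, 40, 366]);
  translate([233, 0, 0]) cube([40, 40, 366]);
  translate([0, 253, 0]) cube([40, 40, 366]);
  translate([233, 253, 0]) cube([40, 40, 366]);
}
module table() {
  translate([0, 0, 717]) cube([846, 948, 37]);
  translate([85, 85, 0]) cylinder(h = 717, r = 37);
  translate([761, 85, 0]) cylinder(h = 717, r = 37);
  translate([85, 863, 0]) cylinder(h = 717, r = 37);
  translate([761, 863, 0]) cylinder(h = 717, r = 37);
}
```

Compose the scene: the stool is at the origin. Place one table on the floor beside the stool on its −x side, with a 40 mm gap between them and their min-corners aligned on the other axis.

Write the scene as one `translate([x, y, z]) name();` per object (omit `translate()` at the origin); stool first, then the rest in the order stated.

stool();
translate([-886, 0, 0]) table();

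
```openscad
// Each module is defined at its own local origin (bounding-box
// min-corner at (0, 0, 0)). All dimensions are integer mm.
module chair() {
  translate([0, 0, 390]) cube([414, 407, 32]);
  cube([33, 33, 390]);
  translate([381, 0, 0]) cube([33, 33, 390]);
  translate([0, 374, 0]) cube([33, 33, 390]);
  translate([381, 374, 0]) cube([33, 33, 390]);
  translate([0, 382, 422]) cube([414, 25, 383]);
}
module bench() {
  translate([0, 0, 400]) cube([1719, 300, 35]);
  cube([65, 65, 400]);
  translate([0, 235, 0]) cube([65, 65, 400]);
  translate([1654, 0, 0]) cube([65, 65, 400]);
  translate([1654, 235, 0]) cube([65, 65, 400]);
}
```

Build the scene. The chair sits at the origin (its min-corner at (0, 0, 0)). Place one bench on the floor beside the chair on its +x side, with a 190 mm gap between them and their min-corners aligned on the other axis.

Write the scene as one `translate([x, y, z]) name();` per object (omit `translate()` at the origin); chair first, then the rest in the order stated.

chair();
translate([604, 0, 0]) bench();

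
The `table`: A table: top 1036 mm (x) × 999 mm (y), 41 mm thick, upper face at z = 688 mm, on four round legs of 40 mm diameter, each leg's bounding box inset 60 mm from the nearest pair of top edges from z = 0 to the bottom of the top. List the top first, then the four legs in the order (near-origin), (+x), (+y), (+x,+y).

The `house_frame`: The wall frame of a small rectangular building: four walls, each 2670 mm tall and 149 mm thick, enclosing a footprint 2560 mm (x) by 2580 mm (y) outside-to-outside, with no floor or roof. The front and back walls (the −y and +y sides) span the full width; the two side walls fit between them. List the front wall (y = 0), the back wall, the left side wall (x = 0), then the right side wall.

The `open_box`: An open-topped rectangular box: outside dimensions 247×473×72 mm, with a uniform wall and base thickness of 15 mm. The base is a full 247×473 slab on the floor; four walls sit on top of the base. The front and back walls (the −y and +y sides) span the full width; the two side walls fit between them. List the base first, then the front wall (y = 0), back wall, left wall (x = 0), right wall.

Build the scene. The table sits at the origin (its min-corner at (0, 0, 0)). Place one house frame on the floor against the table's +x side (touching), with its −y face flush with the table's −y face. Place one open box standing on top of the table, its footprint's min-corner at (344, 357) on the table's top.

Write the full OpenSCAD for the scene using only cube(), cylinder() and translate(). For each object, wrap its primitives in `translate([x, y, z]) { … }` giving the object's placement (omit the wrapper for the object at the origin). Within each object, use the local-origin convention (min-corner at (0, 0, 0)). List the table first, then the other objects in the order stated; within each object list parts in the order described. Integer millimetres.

translate([0, 0, 647]) cube([1036, 999, 41]);
translate([80, 80, 0]) cylinder(h = 647, r = 20);
translate([956, 80, 0]) cylinder(h = 647, r = 20);
translate([80, 919, 0]) cylinder(h = 647, r = 20);
translate([956, 919, 0]) cylinder(h = 647, r = 20);
translate([1036, 0, 0]) {
  cube([2560, 149, 2670]);
  translate([0, 2431, 0]) cube([2560, 149, 2670]);
  translate([0, 149, 0]) cube([149, 2282, 2670]);
  translate([2411, 149, 0]) cube([149, 2282, 2670]);
}
translate([344, 357, 688]) {
  cube([247, 473, 15]);
  translate([0, 0, 15]) cube([247, 15, 57]);
  translate([0, 458, 15]) cube([247, 15, 57]);
  translate([0, 15, 15]) cube([15, 443, 57]);
  translate([232, 15, 15]) cube([15, 443, 57]);
}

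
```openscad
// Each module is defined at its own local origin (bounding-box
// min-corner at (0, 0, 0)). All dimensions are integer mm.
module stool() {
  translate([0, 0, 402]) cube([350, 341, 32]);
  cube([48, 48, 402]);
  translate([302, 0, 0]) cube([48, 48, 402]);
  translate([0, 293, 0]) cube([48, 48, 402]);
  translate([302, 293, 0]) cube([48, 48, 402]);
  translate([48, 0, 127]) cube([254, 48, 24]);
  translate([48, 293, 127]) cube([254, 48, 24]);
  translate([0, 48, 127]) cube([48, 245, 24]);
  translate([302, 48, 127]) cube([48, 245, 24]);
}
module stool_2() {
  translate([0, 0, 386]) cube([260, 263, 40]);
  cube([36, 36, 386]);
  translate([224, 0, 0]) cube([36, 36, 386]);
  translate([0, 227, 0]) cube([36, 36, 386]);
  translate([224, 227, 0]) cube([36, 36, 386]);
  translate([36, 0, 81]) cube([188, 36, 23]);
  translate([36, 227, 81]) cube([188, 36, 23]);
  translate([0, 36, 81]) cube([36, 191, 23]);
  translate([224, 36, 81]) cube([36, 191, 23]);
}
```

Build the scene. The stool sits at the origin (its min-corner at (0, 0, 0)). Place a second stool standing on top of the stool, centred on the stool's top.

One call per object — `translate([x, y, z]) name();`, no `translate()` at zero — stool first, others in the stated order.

stool();
translate([45, 39, 434]) stool_2();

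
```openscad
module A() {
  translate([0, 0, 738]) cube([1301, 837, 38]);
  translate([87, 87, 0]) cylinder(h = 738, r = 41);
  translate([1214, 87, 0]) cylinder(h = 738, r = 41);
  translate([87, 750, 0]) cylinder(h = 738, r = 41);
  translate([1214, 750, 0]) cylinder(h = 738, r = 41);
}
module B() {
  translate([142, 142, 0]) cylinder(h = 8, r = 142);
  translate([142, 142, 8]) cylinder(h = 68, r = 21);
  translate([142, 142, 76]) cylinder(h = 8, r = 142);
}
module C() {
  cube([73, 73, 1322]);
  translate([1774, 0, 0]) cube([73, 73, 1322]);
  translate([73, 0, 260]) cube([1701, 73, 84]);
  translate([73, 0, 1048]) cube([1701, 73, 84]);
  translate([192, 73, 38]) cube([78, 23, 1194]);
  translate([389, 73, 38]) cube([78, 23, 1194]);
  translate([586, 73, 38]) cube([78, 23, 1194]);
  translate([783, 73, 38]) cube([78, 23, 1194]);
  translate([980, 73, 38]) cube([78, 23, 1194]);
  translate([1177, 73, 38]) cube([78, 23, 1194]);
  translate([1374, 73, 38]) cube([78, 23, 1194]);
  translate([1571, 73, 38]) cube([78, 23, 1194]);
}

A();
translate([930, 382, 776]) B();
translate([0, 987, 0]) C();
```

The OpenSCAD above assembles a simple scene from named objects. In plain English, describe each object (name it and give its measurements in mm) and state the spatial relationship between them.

A is a table: top 1301 mm (x) × 837 mm (y), 38 mm thick, upper face at z = 776 mm, on four round legs of 82 mm diameter, each leg's bounding box inset 46 mm from the nearest pair of top edges, running from z = 0 to the bottom of the top.

B is a spool: two coaxial disc flanges of radius 142 mm and thickness 8 mm, joined by a core cylinder of radius 21 mm and height 68 mm. The lower flange rests on z = 0 and the three cylinders share a vertical axis.

C is a fence section. Two 73×73 mm posts, 1322 mm tall, stand on the floor with a clear span of 1701 mm between their inner faces. Two horizontal rails of 73×84 mm section span the gap between the posts with their undersides at z = 260 mm and z = 1048 mm, flush with the posts' −y face. 8 pickets, each 78 mm wide, 23 mm thick and 1194 mm tall, are fixed to the +y face of the rails with their bottoms at z = 38 mm, evenly spaced across the span with equal gaps (rounded down to the nearest mm) at the −x end and between each pair — any rounding remainder accumulates at the +x end.

The spool is on top of the table. The fence section is on the floor beside the table on its +y side.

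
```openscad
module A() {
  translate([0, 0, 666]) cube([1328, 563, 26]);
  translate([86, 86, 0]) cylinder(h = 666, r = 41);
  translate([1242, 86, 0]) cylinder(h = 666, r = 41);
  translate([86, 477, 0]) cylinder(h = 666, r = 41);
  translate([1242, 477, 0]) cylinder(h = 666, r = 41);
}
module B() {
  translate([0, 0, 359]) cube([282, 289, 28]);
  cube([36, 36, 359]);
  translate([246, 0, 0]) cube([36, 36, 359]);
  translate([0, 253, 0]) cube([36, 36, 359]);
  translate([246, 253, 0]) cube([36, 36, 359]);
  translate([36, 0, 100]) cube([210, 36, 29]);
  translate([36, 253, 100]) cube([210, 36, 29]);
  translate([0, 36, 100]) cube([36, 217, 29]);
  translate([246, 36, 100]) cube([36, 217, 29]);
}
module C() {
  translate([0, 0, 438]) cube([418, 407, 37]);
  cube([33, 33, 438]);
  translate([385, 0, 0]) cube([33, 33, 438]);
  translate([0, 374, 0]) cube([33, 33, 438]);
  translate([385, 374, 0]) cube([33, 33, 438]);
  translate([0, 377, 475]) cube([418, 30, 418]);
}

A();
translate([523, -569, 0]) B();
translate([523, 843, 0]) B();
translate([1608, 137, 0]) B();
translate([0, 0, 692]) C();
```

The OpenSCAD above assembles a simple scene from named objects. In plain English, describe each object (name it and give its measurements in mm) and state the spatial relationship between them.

A is a rectangular dining table. The top is 1328×563×26 mm with its upper surface at z = 692 mm. It stands on four round legs of 82 mm diameter, each leg's bounding box inset 45 mm from the nearest pair of top edges, running from the floor to the underside of the top.

B is a simple wooden stool: a rectangular seat 282 mm (x) by 289 mm (y), 28 mm thick, top face at z = 387 mm, on four square legs, each 36×36 mm in cross-section. The legs rest on z = 0, each flush with a corner of the seat. Four stretchers, 36 mm wide and 29 mm tall, connect adjacent legs with their undersides at z = 100 mm, each running between the inner faces of the legs it joins and aligned with the legs' outer faces on the other axis.

C is a chair: 418×407 mm seat, 37 mm thick, top at z = 475 mm, on four 33 mm square corner legs flush with the seat edges. A 30 mm thick backrest slab spans the full seat width, extending 418 mm above the seat top, its back face flush with the seat's +y edge.

Three stools sit around the table at the −y, +y, +x sides. The chair is on top of the table.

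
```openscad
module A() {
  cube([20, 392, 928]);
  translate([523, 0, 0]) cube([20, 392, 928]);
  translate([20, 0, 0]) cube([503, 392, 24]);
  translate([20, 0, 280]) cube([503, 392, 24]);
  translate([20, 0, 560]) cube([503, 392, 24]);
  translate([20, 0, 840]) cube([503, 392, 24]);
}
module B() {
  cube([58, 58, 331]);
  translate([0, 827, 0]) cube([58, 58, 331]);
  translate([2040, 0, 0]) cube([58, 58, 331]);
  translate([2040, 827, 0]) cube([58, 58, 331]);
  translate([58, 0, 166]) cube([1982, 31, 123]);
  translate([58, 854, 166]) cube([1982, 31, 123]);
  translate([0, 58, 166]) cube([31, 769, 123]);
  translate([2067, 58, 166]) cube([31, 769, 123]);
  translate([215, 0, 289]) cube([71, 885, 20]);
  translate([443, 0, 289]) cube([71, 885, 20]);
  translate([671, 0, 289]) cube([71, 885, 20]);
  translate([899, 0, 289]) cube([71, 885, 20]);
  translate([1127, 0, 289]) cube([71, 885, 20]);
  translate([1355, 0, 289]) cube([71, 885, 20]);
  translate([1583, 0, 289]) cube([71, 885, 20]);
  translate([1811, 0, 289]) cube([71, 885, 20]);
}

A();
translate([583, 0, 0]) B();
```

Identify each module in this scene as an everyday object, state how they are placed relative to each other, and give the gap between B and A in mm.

The bed frame's nearest face is 40 mm from the bookshelf's +x face.

A is a bookshelf. B is a bed frame. The bed frame is on the floor beside the bookshelf on its +x side. The gap between the bed frame and the bookshelf is 40 mm.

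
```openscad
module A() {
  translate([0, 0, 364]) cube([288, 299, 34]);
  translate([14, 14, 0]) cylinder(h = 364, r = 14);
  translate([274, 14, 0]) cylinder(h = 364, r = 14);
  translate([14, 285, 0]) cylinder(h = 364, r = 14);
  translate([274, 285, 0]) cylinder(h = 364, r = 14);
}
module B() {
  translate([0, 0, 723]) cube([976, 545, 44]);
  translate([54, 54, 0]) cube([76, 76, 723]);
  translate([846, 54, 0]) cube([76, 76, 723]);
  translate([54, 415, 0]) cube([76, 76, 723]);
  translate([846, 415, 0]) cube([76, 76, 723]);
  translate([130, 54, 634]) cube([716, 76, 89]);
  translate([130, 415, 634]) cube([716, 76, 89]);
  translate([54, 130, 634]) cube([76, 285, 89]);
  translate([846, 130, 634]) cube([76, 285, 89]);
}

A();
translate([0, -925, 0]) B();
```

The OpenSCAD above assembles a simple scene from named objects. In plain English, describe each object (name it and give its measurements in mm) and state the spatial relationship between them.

A is a four-legged stool. The seat is a 288×299×34 mm slab whose top surface is at z = 398 mm; four round legs, each 28 mm in diameter, run from the floor (z = 0) to the underside of the seat, each leg's axis is inset half a diameter from the nearest pair of seat edges (so the leg's bounding box is flush with the corner).

B is a table with a 976×545 mm rectangular top, 44 mm thick, top surface at z = 767 mm, supported by four 76×76 mm square legs, each inset 54 mm from the nearest pair of top edges, running from the floor. Four apron rails, 76 mm thick and 89 mm tall, run between adjacent legs with their top edges flush with the underside of the top and their outer faces flush with the legs' outer faces.

The table is on the floor beside the stool on its −y side.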